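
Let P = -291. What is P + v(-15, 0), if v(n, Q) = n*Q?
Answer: -291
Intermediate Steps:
v(n, Q) = Q*n
P + v(-15, 0) = -291 + 0*(-15) = -291 + 0 = -291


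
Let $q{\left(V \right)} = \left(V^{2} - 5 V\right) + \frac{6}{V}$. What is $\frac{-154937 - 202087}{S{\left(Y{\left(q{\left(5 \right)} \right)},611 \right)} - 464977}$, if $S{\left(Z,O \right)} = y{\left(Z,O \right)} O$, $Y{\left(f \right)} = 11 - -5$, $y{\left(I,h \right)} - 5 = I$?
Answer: $\frac{178512}{226073} \approx 0.78962$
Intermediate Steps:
$q{\left(V \right)} = V^{2} - 5 V + \frac{6}{V}$
$y{\left(I,h \right)} = 5 + I$
$Y{\left(f \right)} = 16$ ($Y{\left(f \right)} = 11 + 5 = 16$)
$S{\left(Z,O \right)} = O \left(5 + Z\right)$ ($S{\left(Z,O \right)} = \left(5 + Z\right) O = O \left(5 + Z\right)$)
$\frac{-154937 - 202087}{S{\left(Y{\left(q{\left(5 \right)} \right)},611 \right)} - 464977} = \frac{-154937 - 202087}{611 \left(5 + 16\right) - 464977} = - \frac{357024}{611 \cdot 21 - 464977} = - \frac{357024}{12831 - 464977} = - \frac{357024}{-452146} = \left(-357024\right) \left(- \frac{1}{452146}\right) = \frac{178512}{226073}$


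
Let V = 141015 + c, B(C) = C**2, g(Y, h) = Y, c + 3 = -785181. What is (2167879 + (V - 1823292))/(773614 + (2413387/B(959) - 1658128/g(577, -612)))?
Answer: -158974966918334/408999305753449 ≈ -0.38869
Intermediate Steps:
c = -785184 (c = -3 - 785181 = -785184)
V = -644169 (V = 141015 - 785184 = -644169)
(2167879 + (V - 1823292))/(773614 + (2413387/B(959) - 1658128/g(577, -612))) = (2167879 + (-644169 - 1823292))/(773614 + (2413387/(959**2) - 1658128/577)) = (2167879 - 2467461)/(773614 + (2413387/919681 - 1658128*1/577)) = -299582/(773614 + (2413387*(1/919681) - 1658128/577)) = -299582/(773614 + (2413387/919681 - 1658128/577)) = -299582/(773614 - 1523556292869/530655937) = -299582/408999305753449/530655937 = -299582*530655937/408999305753449 = -158974966918334/408999305753449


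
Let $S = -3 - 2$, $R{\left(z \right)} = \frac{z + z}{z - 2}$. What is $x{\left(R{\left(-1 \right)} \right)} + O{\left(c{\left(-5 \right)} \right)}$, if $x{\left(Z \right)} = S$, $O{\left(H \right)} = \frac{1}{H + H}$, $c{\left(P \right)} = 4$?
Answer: $- \frac{39}{8} \approx -4.875$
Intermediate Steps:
$O{\left(H \right)} = \frac{1}{2 H}$
$R{\left(z \right)} = \frac{2 z}{-2 + z}$
$S = -5$ ($S = -3 - 2 = -5$)
$x{\left(Z \right)} = -5$
$x{\left(R{\left(-1 \right)} \right)} + O{\left(c{\left(-5 \right)} \right)} = -5 + \frac{1}{2 \cdot 4} = -5 + \frac{1}{2} \cdot \frac{1}{4} = -5 + \frac{1}{8} = - \frac{39}{8}$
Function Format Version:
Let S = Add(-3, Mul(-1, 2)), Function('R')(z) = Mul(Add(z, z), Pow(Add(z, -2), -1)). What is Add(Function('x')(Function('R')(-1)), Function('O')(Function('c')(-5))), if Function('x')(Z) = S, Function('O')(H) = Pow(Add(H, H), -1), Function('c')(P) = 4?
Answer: Rational(-39, 8) ≈ -4.8750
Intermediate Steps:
Function('O')(H) = Mul(Rational(1, 2), Pow(H, -1)) (Function('O')(H) = Pow(Mul(2, H), -1) = Mul(Rational(1, 2), Pow(H, -1)))
Function('R')(z) = Mul(2, z, Pow(Add(-2, z), -1)) (Function('R')(z) = Mul(Mul(2, z), Pow(Add(-2, z), -1)) = Mul(2, z, Pow(Add(-2, z), -1)))
S = -5 (S = Add(-3, -2) = -5)
Function('x')(Z) = -5
Add(Function('x')(Function('R')(-1)), Function('O')(Function('c')(-5))) = Add(-5, Mul(Rational(1, 2), Pow(4, -1))) = Add(-5, Mul(Rational(1, 2), Rational(1, 4))) = Add(-5, Rational(1, 8)) = Rational(-39, 8)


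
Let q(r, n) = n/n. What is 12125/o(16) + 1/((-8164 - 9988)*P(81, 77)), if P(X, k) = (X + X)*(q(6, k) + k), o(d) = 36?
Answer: 77252642999/229368672 ≈ 336.81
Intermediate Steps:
q(r, n) = 1
P(X, k) = 2*X*(1 + k) (P(X, k) = (X + X)*(1 + k) = (2*X)*(1 + k) = 2*X*(1 + k))
12125/o(16) + 1/((-8164 - 9988)*P(81, 77)) = 12125/36 + 1/((-8164 - 9988)*((2*81*(1 + 77)))) = 12125*(1/36) + 1/((-18152)*((2*81*78))) = 12125/36 - 1/18152/12636 = 12125/36 - 1/18152*1/12636 = 12125/36 - 1/229368672 = 77252642999/229368672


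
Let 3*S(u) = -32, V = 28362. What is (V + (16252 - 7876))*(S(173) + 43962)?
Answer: 1614684084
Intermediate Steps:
S(u) = -32/3 (S(u) = (1/3)*(-32) = -32/3)
(V + (16252 - 7876))*(S(173) + 43962) = (28362 + (16252 - 7876))*(-32/3 + 43962) = (28362 + 8376)*(131854/3) = 36738*(131854/3) = 1614684084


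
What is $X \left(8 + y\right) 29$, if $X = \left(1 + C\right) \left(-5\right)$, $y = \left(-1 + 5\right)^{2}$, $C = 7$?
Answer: $-27840$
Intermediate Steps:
$y = 16$ ($y = 4^{2} = 16$)
$X = -40$ ($X = \left(1 + 7\right) \left(-5\right) = 8 \left(-5\right) = -40$)
$X \left(8 + y\right) 29 = - 40 \left(8 + 16\right) 29 = - 40 \cdot 24 \cdot 29 = \left(-40\right) 696 = -27840$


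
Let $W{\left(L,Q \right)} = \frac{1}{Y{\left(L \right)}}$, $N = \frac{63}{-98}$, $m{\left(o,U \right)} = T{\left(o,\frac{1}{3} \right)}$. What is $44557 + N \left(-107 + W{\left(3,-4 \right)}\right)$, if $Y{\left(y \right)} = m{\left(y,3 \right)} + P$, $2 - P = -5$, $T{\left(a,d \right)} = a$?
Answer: $\frac{6247601}{140} \approx 44626.0$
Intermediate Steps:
$m{\left(o,U \right)} = o$
$P = 7$ ($P = 2 - -5 = 2 + 5 = 7$)
$N = - \frac{9}{14}$ ($N = 63 \left(- \frac{1}{98}\right) = - \frac{9}{14} \approx -0.64286$)
$Y{\left(y \right)} = 7 + y$ ($Y{\left(y \right)} = y + 7 = 7 + y$)
$W{\left(L,Q \right)} = \frac{1}{7 + L}$
$44557 + N \left(-107 + W{\left(3,-4 \right)}\right) = 44557 - \frac{9 \left(-107 + \frac{1}{7 + 3}\right)}{14} = 44557 - \frac{9 \left(-107 + \frac{1}{10}\right)}{14} = 44557 - - \frac{9621}{140} = 44557 + \frac{9621}{140} = \frac{6247601}{140}$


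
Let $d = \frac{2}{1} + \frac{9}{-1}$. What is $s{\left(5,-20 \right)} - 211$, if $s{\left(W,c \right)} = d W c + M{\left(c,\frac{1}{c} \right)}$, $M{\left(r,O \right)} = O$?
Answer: $\frac{9779}{20} \approx 488.95$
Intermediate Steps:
$d = -7$ ($d = 2 \cdot 1 + 9 \left(-1\right) = 2 - 9 = -7$)
$s{\left(W,c \right)} = \frac{1}{c} - 7 W c$ ($s{\left(W,c \right)} = - 7 W c + \frac{1}{c} = \frac{1}{c} - 7 W c$)
$s{\left(5,-20 \right)} - 211 = \left(\frac{1}{-20} - 35 \left(-20\right)\right) - 211 = \left(- \frac{1}{20} + 700\right) - 211 = \frac{13999}{20} - 211 = \frac{9779}{20}$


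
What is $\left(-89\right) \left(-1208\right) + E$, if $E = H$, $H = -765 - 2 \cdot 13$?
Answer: $106721$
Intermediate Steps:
$H = -791$ ($H = -765 - 26 = -791$)
$E = -791$
$\left(-89\right) \left(-1208\right) + E = \left(-89\right) \left(-1208\right) - 791 = 107512 - 791 = 106721$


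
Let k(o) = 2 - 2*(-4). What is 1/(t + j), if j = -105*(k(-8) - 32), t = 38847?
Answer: 1/41157 ≈ 2.4297e-5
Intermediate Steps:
k(o) = 10 (k(o) = 2 + 8 = 10)
j = 2310 (j = -105*(10 - 32) = -105*(-22) = 2310)
1/(t + j) = 1/(38847 + 2310) = 1/41157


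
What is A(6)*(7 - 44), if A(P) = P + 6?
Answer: -444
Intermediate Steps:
A(P) = 6 + P
A(6)*(7 - 44) = (6 + 6)*(7 - 44) = 12*(-37) = -444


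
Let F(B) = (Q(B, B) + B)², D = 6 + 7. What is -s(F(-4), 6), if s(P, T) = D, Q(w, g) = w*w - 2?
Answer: -13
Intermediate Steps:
Q(w, g) = -2 + w² (Q(w, g) = w² - 2 = -2 + w²)
D = 13
F(B) = (-2 + B + B²)² (F(B) = ((-2 + B²) + B)² = (-2 + B + B²)²)
s(P, T) = 13
-s(F(-4), 6) = -1*13 = -13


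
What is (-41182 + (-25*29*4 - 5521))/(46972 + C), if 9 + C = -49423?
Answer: 49603/2460 ≈ 20.164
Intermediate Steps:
C = -49432 (C = -9 - 49423 = -49432)
(-41182 + (-25*29*4 - 5521))/(46972 + C) = (-41182 + (-25*29*4 - 5521))/(46972 - 49432) = (-41182 + (-725*4 - 5521))/(-2460) = (-41182 + (-2900 - 5521))*(-1/2460) = (-41182 - 8421)*(-1/2460) = -49603*(-1/2460) = 49603/2460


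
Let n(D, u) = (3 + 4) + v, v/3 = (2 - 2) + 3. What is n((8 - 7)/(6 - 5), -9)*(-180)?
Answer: -2880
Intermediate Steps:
v = 9 (v = 3*((2 - 2) + 3) = 3*(0 + 3) = 3*3 = 9)
n(D, u) = 16 (n(D, u) = (3 + 4) + 9 = 7 + 9 = 16)
n((8 - 7)/(6 - 5), -9)*(-180) = 16*(-180) = -2880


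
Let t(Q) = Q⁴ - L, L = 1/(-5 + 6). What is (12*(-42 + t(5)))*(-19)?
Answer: -132696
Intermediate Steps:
L = 1 (L = 1/1 = 1)
t(Q) = -1 + Q⁴ (t(Q) = Q⁴ - 1*1 = Q⁴ - 1 = -1 + Q⁴)
(12*(-42 + t(5)))*(-19) = (12*(-42 + (-1 + 5⁴)))*(-19) = (12*(-42 + (-1 + 625)))*(-19) = (12*(-42 + 624))*(-19) = (12*582)*(-19) = 6984*(-19) = -132696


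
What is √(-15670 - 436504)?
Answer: I*√452174 ≈ 672.44*I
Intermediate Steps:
√(-15670 - 436504) = √(-452174) = I*√452174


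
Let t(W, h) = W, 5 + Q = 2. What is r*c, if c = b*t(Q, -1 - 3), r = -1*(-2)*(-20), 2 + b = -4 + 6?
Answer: 0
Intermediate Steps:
Q = -3 (Q = -5 + 2 = -3)
b = 0 (b = -2 + (-4 + 6) = -2 + 2 = 0)
r = -40 (r = 2*(-20) = -40)
c = 0 (c = 0*(-3) = 0)
r*c = -40*0 = 0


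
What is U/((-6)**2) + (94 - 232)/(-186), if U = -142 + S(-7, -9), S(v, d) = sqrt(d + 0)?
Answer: -1787/558 + I/12 ≈ -3.2025 + 0.083333*I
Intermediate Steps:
S(v, d) = sqrt(d)
U = -142 + 3*I (U = -142 + sqrt(-9) = -142 + 3*I ≈ -142.0 + 3.0*I)
U/((-6)**2) + (94 - 232)/(-186) = (-142 + 3*I)/((-6)**2) + (94 - 232)/(-186) = (-142 + 3*I)/36 - 138*(-1/186) = (-142 + 3*I)*(1/36) + 23/31 = (-71/18 + I/12) + 23/31 = -1787/558 + I/12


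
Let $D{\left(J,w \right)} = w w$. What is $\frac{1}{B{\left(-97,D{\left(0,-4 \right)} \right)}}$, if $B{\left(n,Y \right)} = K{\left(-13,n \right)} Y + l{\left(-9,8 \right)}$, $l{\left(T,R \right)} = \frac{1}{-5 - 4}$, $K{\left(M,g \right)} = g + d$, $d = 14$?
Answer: $- \frac{9}{11953} \approx -0.00075295$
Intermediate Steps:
$K{\left(M,g \right)} = 14 + g$ ($K{\left(M,g \right)} = g + 14 = 14 + g$)
$D{\left(J,w \right)} = w^{2}$
$l{\left(T,R \right)} = - \frac{1}{9}$ ($l{\left(T,R \right)} = \frac{1}{-9} = - \frac{1}{9}$)
$B{\left(n,Y \right)} = - \frac{1}{9} + Y \left(14 + n\right)$ ($B{\left(n,Y \right)} = \left(14 + n\right) Y - \frac{1}{9} = Y \left(14 + n\right) - \frac{1}{9} = - \frac{1}{9} + Y \left(14 + n\right)$)
$\frac{1}{B{\left(-97,D{\left(0,-4 \right)} \right)}} = \frac{1}{- \frac{1}{9} + \left(-4\right)^{2} \left(14 - 97\right)} = \frac{1}{- \frac{1}{9} + 16 \left(-83\right)} = \frac{1}{- \frac{1}{9} - 1328} = \frac{1}{- \frac{11953}{9}} = - \frac{9}{11953}$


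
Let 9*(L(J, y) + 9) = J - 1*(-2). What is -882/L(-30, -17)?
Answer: 7938/109 ≈ 72.826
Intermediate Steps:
L(J, y) = -79/9 + J/9 (L(J, y) = -9 + (J - 1*(-2))/9 = -9 + (J + 2)/9 = -9 + (2 + J)/9 = -9 + (2/9 + J/9) = -79/9 + J/9)
-882/L(-30, -17) = -882/(-79/9 + (⅑)*(-30)) = -882/(-79/9 - 10/3) = -882/(-109/9) = -882*(-9/109) = 7938/109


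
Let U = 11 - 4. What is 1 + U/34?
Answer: 41/34 ≈ 1.2059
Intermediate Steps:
U = 7
1 + U/34 = 1 + 7/34 = 41/34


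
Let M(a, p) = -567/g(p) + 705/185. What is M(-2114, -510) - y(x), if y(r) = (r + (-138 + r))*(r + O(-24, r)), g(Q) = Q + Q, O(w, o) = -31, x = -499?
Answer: -7574111467/12580 ≈ -6.0208e+5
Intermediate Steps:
g(Q) = 2*Q
M(a, p) = 141/37 - 567/(2*p) (M(a, p) = -567*1/(2*p) + 705/185 = -567/(2*p) + 705*(1/185) = -567/(2*p) + 141/37 = 141/37 - 567/(2*p))
y(r) = (-138 + 2*r)*(-31 + r) (y(r) = (r + (-138 + r))*(r - 31) = (-138 + 2*r)*(-31 + r))
M(-2114, -510) - y(x) = (3/74)*(-6993 + 94*(-510))/(-510) - (4278 - 200*(-499) + 2*(-499)²) = (3/74)*(-1/510)*(-6993 - 47940) - (4278 + 99800 + 2*249001) = (3/74)*(-1/510)*(-54933) - (4278 + 99800 + 498002) = 54933/12580 - 1*602080 = 54933/12580 - 602080 = -7574111467/12580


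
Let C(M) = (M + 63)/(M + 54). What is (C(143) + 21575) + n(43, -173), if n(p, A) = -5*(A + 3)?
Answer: 4417931/197 ≈ 22426.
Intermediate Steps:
C(M) = (63 + M)/(54 + M)
n(p, A) = -15 - 5*A (n(p, A) = -5*(3 + A) = -15 - 5*A)
(C(143) + 21575) + n(43, -173) = ((63 + 143)/(54 + 143) + 21575) + (-15 - 5*(-173)) = (206/197 + 21575) + (-15 + 865) = ((1/197)*206 + 21575) + 850 = (206/197 + 21575) + 850 = 4250481/197 + 850 = 4417931/197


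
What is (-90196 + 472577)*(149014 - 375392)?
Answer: -86562646018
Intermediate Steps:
(-90196 + 472577)*(149014 - 375392) = 382381*(-226378) = -86562646018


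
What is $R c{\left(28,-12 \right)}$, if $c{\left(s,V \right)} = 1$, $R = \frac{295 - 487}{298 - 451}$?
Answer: $\frac{64}{51} \approx 1.2549$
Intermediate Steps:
$R = \frac{64}{51}$ ($R = - \frac{192}{-153} = \left(-192\right) \left(- \frac{1}{153}\right) = \frac{64}{51} \approx 1.2549$)
$R c{\left(28,-12 \right)} = \frac{64}{51} \cdot 1 = \frac{64}{51}$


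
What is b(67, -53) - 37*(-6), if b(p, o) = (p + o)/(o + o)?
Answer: 11759/53 ≈ 221.87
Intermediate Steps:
b(p, o) = (o + p)/(2*o) (b(p, o) = (o + p)/((2*o)) = (o + p)*(1/(2*o)) = (o + p)/(2*o))
b(67, -53) - 37*(-6) = (½)*(-53 + 67)/(-53) - 37*(-6) = (½)*(-1/53)*14 + 222 = -7/53 + 222 = 11759/53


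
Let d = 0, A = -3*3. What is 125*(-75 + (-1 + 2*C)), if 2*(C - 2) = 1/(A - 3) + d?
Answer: -108125/12 ≈ -9010.4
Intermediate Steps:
A = -9
C = 47/24 (C = 2 + (1/(-9 - 3) + 0)/2 = 2 + (1/(-12) + 0)/2 = 2 + (-1/12 + 0)/2 = 2 + (½)*(-1/12) = 2 - 1/24 = 47/24 ≈ 1.9583)
125*(-75 + (-1 + 2*C)) = 125*(-75 + (-1 + 2*(47/24))) = 125*(-75 + (-1 + 47/12)) = 125*(-75 + 35/12) = 125*(-865/12) = -108125/12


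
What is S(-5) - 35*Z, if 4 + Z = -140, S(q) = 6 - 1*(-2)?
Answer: 5048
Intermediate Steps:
S(q) = 8 (S(q) = 6 + 2 = 8)
Z = -144 (Z = -4 - 140 = -144)
S(-5) - 35*Z = 8 - 35*(-144) = 8 + 5040 = 5048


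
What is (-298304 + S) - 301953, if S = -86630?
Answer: -686887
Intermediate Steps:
(-298304 + S) - 301953 = (-298304 - 86630) - 301953 = -384934 - 301953 = -686887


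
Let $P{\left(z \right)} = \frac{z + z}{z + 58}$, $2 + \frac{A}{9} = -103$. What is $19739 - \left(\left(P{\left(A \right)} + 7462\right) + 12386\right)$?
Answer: $- \frac{98573}{887} \approx -111.13$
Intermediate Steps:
$A = -945$ ($A = -18 + 9 \left(-103\right) = -18 - 927 = -945$)
$P{\left(z \right)} = \frac{2 z}{58 + z}$
$19739 - \left(\left(P{\left(A \right)} + 7462\right) + 12386\right) = 19739 - \left(\left(2 \left(-945\right) \frac{1}{58 - 945} + 7462\right) + 12386\right) = 19739 - \left(\left(2 \left(-945\right) \frac{1}{-887} + 7462\right) + 12386\right) = 19739 - \left(\left(2 \left(-945\right) \left(- \frac{1}{887}\right) + 7462\right) + 12386\right) = 19739 - \left(\left(\frac{1890}{887} + 7462\right) + 12386\right) = 19739 - \left(\frac{6620684}{887} + 12386\right) = 19739 - \frac{17607066}{887} = - \frac{98573}{887}$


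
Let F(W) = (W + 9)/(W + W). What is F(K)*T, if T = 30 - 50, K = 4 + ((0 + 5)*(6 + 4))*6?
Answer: -1565/152 ≈ -10.296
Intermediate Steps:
K = 304 (K = 4 + (5*10)*6 = 4 + 50*6 = 4 + 300 = 304)
F(W) = (9 + W)/(2*W) (F(W) = (9 + W)/((2*W)) = (9 + W)*(1/(2*W)) = (9 + W)/(2*W))
T = -20
F(K)*T = ((1/2)*(9 + 304)/304)*(-20) = ((1/2)*(1/304)*313)*(-20) = (313/608)*(-20) = -1565/152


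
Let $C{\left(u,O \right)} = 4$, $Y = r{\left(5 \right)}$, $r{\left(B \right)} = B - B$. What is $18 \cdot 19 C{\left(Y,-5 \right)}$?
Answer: $1368$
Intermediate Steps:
$r{\left(B \right)} = 0$
$Y = 0$
$18 \cdot 19 C{\left(Y,-5 \right)} = 18 \cdot 19 \cdot 4 = 342 \cdot 4 = 1368$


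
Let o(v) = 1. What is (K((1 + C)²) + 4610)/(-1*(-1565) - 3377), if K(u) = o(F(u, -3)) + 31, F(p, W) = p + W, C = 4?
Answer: -2321/906 ≈ -2.5618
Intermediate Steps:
F(p, W) = W + p
K(u) = 32 (K(u) = 1 + 31 = 32)
(K((1 + C)²) + 4610)/(-1*(-1565) - 3377) = (32 + 4610)/(-1*(-1565) - 3377) = 4642/(1565 - 3377) = 4642/(-1812) = 4642*(-1/1812) = -2321/906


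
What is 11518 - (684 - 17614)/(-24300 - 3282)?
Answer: 158836273/13791 ≈ 11517.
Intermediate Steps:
11518 - (684 - 17614)/(-24300 - 3282) = 11518 - (-16930)/(-27582) = 11518 - (-16930)*(-1)/27582 = 11518 - 1*8465/13791 = 11518 - 8465/13791 = 158836273/13791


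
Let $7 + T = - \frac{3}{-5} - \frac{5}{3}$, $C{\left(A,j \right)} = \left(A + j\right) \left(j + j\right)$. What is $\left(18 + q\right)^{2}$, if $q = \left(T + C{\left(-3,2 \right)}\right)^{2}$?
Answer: $\frac{1355049721}{50625} \approx 26766.0$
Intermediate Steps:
$C{\left(A,j \right)} = 2 j \left(A + j\right)$ ($C{\left(A,j \right)} = \left(A + j\right) 2 j = 2 j \left(A + j\right)$)
$T = - \frac{121}{15}$ ($T = -7 - \left(- \frac{3}{5} + \frac{5}{3}\right) = -7 - \frac{16}{15} = - \frac{121}{15} \approx -8.0667$)
$q = \frac{32761}{225}$ ($q = \left(- \frac{121}{15} + 2 \cdot 2 \left(-3 + 2\right)\right)^{2} = \left(- \frac{121}{15} + 2 \cdot 2 \left(-1\right)\right)^{2} = \left(- \frac{121}{15} - 4\right)^{2} = \left(- \frac{181}{15}\right)^{2} = \frac{32761}{225} \approx 145.6$)
$\left(18 + q\right)^{2} = \left(18 + \frac{32761}{225}\right)^{2} = \left(\frac{36811}{225}\right)^{2} = \frac{1355049721}{50625}$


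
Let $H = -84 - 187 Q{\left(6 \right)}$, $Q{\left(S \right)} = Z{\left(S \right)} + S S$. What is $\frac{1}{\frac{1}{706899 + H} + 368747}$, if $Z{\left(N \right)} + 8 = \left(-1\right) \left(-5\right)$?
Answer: $\frac{700644}{258360373069} \approx 2.7119 \cdot 10^{-6}$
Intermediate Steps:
$Z{\left(N \right)} = -3$ ($Z{\left(N \right)} = -8 - -5 = -8 + 5 = -3$)
$Q{\left(S \right)} = -3 + S^{2}$ ($Q{\left(S \right)} = -3 + S S = -3 + S^{2}$)
$H = -6255$ ($H = -84 - 187 \left(-3 + 6^{2}\right) = -84 - 187 \left(-3 + 36\right) = -84 - 6171 = -6255$)
$\frac{1}{\frac{1}{706899 + H} + 368747} = \frac{1}{\frac{1}{706899 - 6255} + 368747} = \frac{1}{\frac{1}{700644} + 368747} = \frac{1}{\frac{258360373069}{700644}} = \frac{700644}{258360373069}$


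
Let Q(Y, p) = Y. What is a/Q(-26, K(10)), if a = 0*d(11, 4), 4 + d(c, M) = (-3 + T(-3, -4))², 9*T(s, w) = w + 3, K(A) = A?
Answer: 0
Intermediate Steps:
T(s, w) = ⅓ + w/9 (T(s, w) = (w + 3)/9 = (3 + w)/9 = ⅓ + w/9)
d(c, M) = 460/81 (d(c, M) = -4 + (-3 + (⅓ + (⅑)*(-4)))² = -4 + (-3 + (⅓ - 4/9))² = -4 + (-3 - ⅑)² = -4 + (-28/9)² = -4 + 784/81 = 460/81)
a = 0 (a = 0*(460/81) = 0)
a/Q(-26, K(10)) = 0/(-26) = 0*(-1/26) = 0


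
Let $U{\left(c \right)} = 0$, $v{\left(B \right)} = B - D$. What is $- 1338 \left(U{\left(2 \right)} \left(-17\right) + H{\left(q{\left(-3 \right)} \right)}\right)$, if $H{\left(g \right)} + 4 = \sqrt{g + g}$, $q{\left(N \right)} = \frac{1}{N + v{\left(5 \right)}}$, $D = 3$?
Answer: $5352 - 1338 i \sqrt{2} \approx 5352.0 - 1892.2 i$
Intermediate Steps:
$v{\left(B \right)} = -3 + B$ ($v{\left(B \right)} = B - 3 = -3 + B$)
$q{\left(N \right)} = \frac{1}{2 + N}$ ($q{\left(N \right)} = \frac{1}{N + \left(-3 + 5\right)} = \frac{1}{N + 2} = \frac{1}{2 + N}$)
$H{\left(g \right)} = -4 + \sqrt{2} \sqrt{g}$ ($H{\left(g \right)} = -4 + \sqrt{g + g} = -4 + \sqrt{2 g} = -4 + \sqrt{2} \sqrt{g}$)
$- 1338 \left(U{\left(2 \right)} \left(-17\right) + H{\left(q{\left(-3 \right)} \right)}\right) = - 1338 \left(0 \left(-17\right) - \left(4 - \sqrt{2} \sqrt{\frac{1}{2 - 3}}\right)\right) = - 1338 \left(0 - \left(4 - \sqrt{2} \sqrt{\frac{1}{-1}}\right)\right) = - 1338 \left(0 - \left(4 - \sqrt{2} \sqrt{-1}\right)\right) = - 1338 \left(0 - \left(4 - \sqrt{2} i\right)\right) = - 1338 \left(0 - \left(4 - i \sqrt{2}\right)\right) = - 1338 \left(-4 + i \sqrt{2}\right) = 5352 - 1338 i \sqrt{2}$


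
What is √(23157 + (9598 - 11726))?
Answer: √21029 ≈ 145.01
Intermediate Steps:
√(23157 + (9598 - 11726)) = √(23157 - 2128) = √21029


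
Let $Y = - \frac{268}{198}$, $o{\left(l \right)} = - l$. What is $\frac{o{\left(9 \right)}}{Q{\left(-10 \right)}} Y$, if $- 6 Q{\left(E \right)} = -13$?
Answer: $\frac{804}{143} \approx 5.6224$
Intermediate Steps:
$Q{\left(E \right)} = \frac{13}{6}$ ($Q{\left(E \right)} = \left(- \frac{1}{6}\right) \left(-13\right) = \frac{13}{6}$)
$Y = - \frac{134}{99}$ ($Y = \left(-268\right) \frac{1}{198} = - \frac{134}{99} \approx -1.3535$)
$\frac{o{\left(9 \right)}}{Q{\left(-10 \right)}} Y = \frac{\left(-1\right) 9}{\frac{13}{6}} \left(- \frac{134}{99}\right) = \left(-9\right) \frac{6}{13} \left(- \frac{134}{99}\right) = \left(- \frac{54}{13}\right) \left(- \frac{134}{99}\right) = \frac{804}{143}$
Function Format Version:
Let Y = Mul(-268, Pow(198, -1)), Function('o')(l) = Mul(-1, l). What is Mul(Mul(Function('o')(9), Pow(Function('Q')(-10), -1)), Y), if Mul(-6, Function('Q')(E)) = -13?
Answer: Rational(804, 143) ≈ 5.6224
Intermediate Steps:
Function('Q')(E) = Rational(13, 6) (Function('Q')(E) = Mul(Rational(-1, 6), -13) = Rational(13, 6))
Y = Rational(-134, 99) (Y = Mul(-268, Rational(1, 198)) = Rational(-134, 99) ≈ -1.3535)
Mul(Mul(Function('o')(9), Pow(Function('Q')(-10), -1)), Y) = Mul(Mul(Mul(-1, 9), Pow(Rational(13, 6), -1)), Rational(-134, 99)) = Mul(Mul(-9, Rational(6, 13)), Rational(-134, 99)) = Mul(Rational(-54, 13), Rational(-134, 99)) = Rational(804, 143)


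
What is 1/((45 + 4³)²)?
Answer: 1/11881 ≈ 8.4168e-5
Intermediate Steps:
1/((45 + 4³)²) = 1/((45 + 64)²) = 1/(109²) = 1/11881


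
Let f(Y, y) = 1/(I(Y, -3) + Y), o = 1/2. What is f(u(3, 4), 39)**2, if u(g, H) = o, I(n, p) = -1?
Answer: 4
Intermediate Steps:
o = 1/2 ≈ 0.50000
u(g, H) = 1/2
f(Y, y) = 1/(-1 + Y)
f(u(3, 4), 39)**2 = (1/(-1 + 1/2))**2 = (1/(-1/2))**2 = (-2)**2 = 4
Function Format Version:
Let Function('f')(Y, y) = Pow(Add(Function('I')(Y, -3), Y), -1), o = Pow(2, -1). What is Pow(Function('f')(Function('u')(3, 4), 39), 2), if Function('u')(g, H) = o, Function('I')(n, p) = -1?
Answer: 4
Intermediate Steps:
o = Rational(1, 2) ≈ 0.50000
Function('u')(g, H) = Rational(1, 2)
Function('f')(Y, y) = Pow(Add(-1, Y), -1)
Pow(Function('f')(Function('u')(3, 4), 39), 2) = Pow(Pow(Add(-1, Rational(1, 2)), -1), 2) = Pow(Pow(Rational(-1, 2), -1), 2) = Pow(-2, 2) = 4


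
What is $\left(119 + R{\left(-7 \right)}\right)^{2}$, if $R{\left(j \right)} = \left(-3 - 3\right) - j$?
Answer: $14400$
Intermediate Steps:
$R{\left(j \right)} = -6 - j$
$\left(119 + R{\left(-7 \right)}\right)^{2} = \left(119 - -1\right)^{2} = \left(119 + \left(-6 + 7\right)\right)^{2} = \left(119 + 1\right)^{2} = 120^{2} = 14400$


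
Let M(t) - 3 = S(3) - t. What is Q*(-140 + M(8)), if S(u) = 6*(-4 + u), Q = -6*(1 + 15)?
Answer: 14496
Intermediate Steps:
Q = -96 (Q = -6*16 = -96)
S(u) = -24 + 6*u
M(t) = -3 - t (M(t) = 3 + ((-24 + 6*3) - t) = 3 + ((-24 + 18) - t) = 3 + (-6 - t) = -3 - t)
Q*(-140 + M(8)) = -96*(-140 + (-3 - 1*8)) = -96*(-140 + (-3 - 8)) = -96*(-140 - 11) = -96*(-151) = 14496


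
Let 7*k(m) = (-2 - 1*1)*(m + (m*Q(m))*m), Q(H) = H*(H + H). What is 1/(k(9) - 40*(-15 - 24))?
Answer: -7/28473 ≈ -0.00024585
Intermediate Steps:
Q(H) = 2*H² (Q(H) = H*(2*H) = 2*H²)
k(m) = -6*m⁴/7 - 3*m/7 (k(m) = ((-2 - 1*1)*(m + (m*(2*m²))*m))/7 = ((-2 - 1)*(m + (2*m³)*m))/7 = (-3*(m + 2*m⁴))/7 = (-6*m⁴ - 3*m)/7 = -6*m⁴/7 - 3*m/7)
1/(k(9) - 40*(-15 - 24)) = 1/(-3/7*9*(1 + 2*9³) - 40*(-15 - 24)) = 1/(-3/7*9*(1 + 2*729) - 40*(-39)) = 1/(-3/7*9*(1 + 1458) + 1560) = 1/(-3/7*9*1459 + 1560) = 1/(-39393/7 + 1560) = 1/(-28473/7) = -7/28473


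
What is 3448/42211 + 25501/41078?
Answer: 1218059655/1733943458 ≈ 0.70248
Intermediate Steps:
3448/42211 + 25501/41078 = 1218059655/1733943458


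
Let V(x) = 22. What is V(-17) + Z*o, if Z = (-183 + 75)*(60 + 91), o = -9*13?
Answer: 1908058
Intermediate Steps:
o = -117
Z = -16308 (Z = -108*151 = -16308)
V(-17) + Z*o = 22 - 16308*(-117) = 22 + 1908036 = 1908058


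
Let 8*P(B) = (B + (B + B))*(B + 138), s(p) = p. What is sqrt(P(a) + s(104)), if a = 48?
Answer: 2*sqrt(863) ≈ 58.754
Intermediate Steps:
P(B) = 3*B*(138 + B)/8 (P(B) = ((B + (B + B))*(B + 138))/8 = ((B + 2*B)*(138 + B))/8 = ((3*B)*(138 + B))/8 = (3*B*(138 + B))/8 = 3*B*(138 + B)/8)
sqrt(P(a) + s(104)) = sqrt((3/8)*48*(138 + 48) + 104) = sqrt((3/8)*48*186 + 104) = sqrt(3348 + 104) = sqrt(3452) = 2*sqrt(863)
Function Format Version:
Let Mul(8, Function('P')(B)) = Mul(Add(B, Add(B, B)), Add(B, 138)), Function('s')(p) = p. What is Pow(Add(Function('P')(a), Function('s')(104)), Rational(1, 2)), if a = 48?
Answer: Mul(2, Pow(863, Rational(1, 2))) ≈ 58.754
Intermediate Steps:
Function('P')(B) = Mul(Rational(3, 8), B, Add(138, B)) (Function('P')(B) = Mul(Rational(1, 8), Mul(Add(B, Add(B, B)), Add(B, 138))) = Mul(Rational(1, 8), Mul(Add(B, Mul(2, B)), Add(138, B))) = Mul(Rational(1, 8), Mul(Mul(3, B), Add(138, B))) = Mul(Rational(1, 8), Mul(3, B, Add(138, B))) = Mul(Rational(3, 8), B, Add(138, B)))
Pow(Add(Function('P')(a), Function('s')(104)), Rational(1, 2)) = Pow(Add(Mul(Rational(3, 8), 48, Add(138, 48)), 104), Rational(1, 2)) = Pow(Add(Mul(Rational(3, 8), 48, 186), 104), Rational(1, 2)) = Pow(Add(3348, 104), Rational(1, 2)) = Pow(3452, Rational(1, 2)) = Mul(2, Pow(863, Rational(1, 2)))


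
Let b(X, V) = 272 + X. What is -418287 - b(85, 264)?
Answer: -418644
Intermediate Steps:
-418287 - b(85, 264) = -418287 - (272 + 85) = -418287 - 1*357 = -418287 - 357 = -418644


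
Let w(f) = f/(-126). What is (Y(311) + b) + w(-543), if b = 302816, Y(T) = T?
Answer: 12731515/42 ≈ 3.0313e+5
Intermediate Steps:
w(f) = -f/126 (w(f) = f*(-1/126) = -f/126)
(Y(311) + b) + w(-543) = (311 + 302816) - 1/126*(-543) = 303127 + 181/42 = 12731515/42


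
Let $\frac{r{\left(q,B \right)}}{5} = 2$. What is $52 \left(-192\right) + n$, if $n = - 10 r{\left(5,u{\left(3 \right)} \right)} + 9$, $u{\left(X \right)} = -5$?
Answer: $-10075$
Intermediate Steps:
$r{\left(q,B \right)} = 10$ ($r{\left(q,B \right)} = 5 \cdot 2 = 10$)
$n = -91$ ($n = \left(-10\right) 10 + 9 = -100 + 9 = -91$)
$52 \left(-192\right) + n = 52 \left(-192\right) - 91 = -9984 - 91 = -10075$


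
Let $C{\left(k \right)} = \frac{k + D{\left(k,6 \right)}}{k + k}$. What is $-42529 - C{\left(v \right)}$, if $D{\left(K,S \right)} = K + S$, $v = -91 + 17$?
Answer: $- \frac{3147217}{74} \approx -42530.0$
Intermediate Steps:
$v = -74$
$C{\left(k \right)} = \frac{6 + 2 k}{2 k}$ ($C{\left(k \right)} = \frac{k + \left(k + 6\right)}{k + k} = \frac{k + \left(6 + k\right)}{2 k} = \left(6 + 2 k\right) \frac{1}{2 k} = \frac{6 + 2 k}{2 k}$)
$-42529 - C{\left(v \right)} = -42529 - \frac{3 - 74}{-74} = -42529 - \left(- \frac{1}{74}\right) \left(-71\right) = -42529 - \frac{71}{74} = - \frac{3147217}{74}$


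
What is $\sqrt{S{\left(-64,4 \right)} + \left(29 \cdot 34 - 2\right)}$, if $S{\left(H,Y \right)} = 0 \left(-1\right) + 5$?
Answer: $\sqrt{989} \approx 31.448$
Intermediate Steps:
$S{\left(H,Y \right)} = 5$ ($S{\left(H,Y \right)} = 0 + 5 = 5$)
$\sqrt{S{\left(-64,4 \right)} + \left(29 \cdot 34 - 2\right)} = \sqrt{5 + \left(29 \cdot 34 - 2\right)} = \sqrt{5 + \left(986 - 2\right)} = \sqrt{5 + 984} = \sqrt{989}$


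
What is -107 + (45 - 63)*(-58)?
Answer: 937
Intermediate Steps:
-107 + (45 - 63)*(-58) = -107 - 18*(-58) = -107 + 1044 = 937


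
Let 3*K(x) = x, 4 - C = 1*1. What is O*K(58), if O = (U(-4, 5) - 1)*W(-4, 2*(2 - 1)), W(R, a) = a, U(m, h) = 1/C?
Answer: -232/9 ≈ -25.778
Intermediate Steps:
C = 3 (C = 4 - 1 = 3)
K(x) = x/3
U(m, h) = ⅓ (U(m, h) = 1/3 = ⅓)
O = -4/3 (O = (⅓ - 1)*(2*(2 - 1)) = -4/3 ≈ -1.3333)
O*K(58) = -4*58/9 = -4/3*58/3 = -232/9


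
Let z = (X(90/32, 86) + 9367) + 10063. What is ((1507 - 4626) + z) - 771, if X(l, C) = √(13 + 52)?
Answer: 15540 + √65 ≈ 15548.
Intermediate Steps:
X(l, C) = √65
z = 19430 + √65 (z = (√65 + 9367) + 10063 = (9367 + √65) + 10063 = 19430 + √65 ≈ 19438.)
((1507 - 4626) + z) - 771 = ((1507 - 4626) + (19430 + √65)) - 771 = (-3119 + (19430 + √65)) - 771 = (16311 + √65) - 771 = 15540 + √65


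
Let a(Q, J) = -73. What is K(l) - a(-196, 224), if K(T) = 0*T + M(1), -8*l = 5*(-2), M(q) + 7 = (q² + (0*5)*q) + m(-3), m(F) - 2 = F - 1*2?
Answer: 64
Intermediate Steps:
m(F) = F (m(F) = 2 + (F - 1*2) = 2 + (F - 2) = 2 + (-2 + F) = F)
M(q) = -10 + q² (M(q) = -7 + ((q² + (0*5)*q) - 3) = -7 + ((q² + 0*q) - 3) = -7 + ((q² + 0) - 3) = -7 + (q² - 3) = -7 + (-3 + q²) = -10 + q²)
l = 5/4 (l = -5*(-2)/8 = -⅛*(-10) = 5/4 ≈ 1.2500)
K(T) = -9 (K(T) = 0*T + (-10 + 1²) = 0 + (-10 + 1) = 0 - 9 = -9)
K(l) - a(-196, 224) = -9 - 1*(-73) = -9 + 73 = 64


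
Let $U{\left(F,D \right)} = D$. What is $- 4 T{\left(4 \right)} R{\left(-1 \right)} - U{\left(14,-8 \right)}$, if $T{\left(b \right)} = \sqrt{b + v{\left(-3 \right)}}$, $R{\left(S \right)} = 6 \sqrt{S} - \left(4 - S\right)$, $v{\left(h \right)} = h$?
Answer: $28 - 24 i \approx 28.0 - 24.0 i$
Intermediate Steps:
$R{\left(S \right)} = -4 + S + 6 \sqrt{S}$ ($R{\left(S \right)} = 6 \sqrt{S} + \left(-4 + S\right) = -4 + S + 6 \sqrt{S}$)
$T{\left(b \right)} = \sqrt{-3 + b}$ ($T{\left(b \right)} = \sqrt{b - 3} = \sqrt{-3 + b}$)
$- 4 T{\left(4 \right)} R{\left(-1 \right)} - U{\left(14,-8 \right)} = - 4 \sqrt{-3 + 4} \left(-4 - 1 + 6 \sqrt{-1}\right) - -8 = - 4 \sqrt{1} \left(-4 - 1 + 6 i\right) + 8 = \left(-4\right) 1 \left(-5 + 6 i\right) + 8 = - 4 \left(-5 + 6 i\right) + 8 = \left(20 - 24 i\right) + 8 = 28 - 24 i$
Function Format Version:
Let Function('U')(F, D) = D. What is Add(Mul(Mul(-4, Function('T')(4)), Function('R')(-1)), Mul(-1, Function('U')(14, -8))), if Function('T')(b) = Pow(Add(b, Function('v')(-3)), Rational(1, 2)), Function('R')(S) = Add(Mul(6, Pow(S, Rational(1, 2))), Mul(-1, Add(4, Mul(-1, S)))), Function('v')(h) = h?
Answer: Add(28, Mul(-24, I)) ≈ Add(28.000, Mul(-24.000, I))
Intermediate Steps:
Function('R')(S) = Add(-4, S, Mul(6, Pow(S, Rational(1, 2)))) (Function('R')(S) = Add(Mul(6, Pow(S, Rational(1, 2))), Add(-4, S)) = Add(-4, S, Mul(6, Pow(S, Rational(1, 2)))))
Function('T')(b) = Pow(Add(-3, b), Rational(1, 2)) (Function('T')(b) = Pow(Add(b, -3), Rational(1, 2)) = Pow(Add(-3, b), Rational(1, 2)))
Add(Mul(Mul(-4, Function('T')(4)), Function('R')(-1)), Mul(-1, Function('U')(14, -8))) = Add(Mul(Mul(-4, Pow(Add(-3, 4), Rational(1, 2))), Add(-4, -1, Mul(6, Pow(-1, Rational(1, 2))))), Mul(-1, -8)) = Add(Mul(Mul(-4, Pow(1, Rational(1, 2))), Add(-4, -1, Mul(6, I))), 8) = Add(Mul(Mul(-4, 1), Add(-5, Mul(6, I))), 8) = Add(Mul(-4, Add(-5, Mul(6, I))), 8) = Add(Add(20, Mul(-24, I)), 8) = Add(28, Mul(-24, I))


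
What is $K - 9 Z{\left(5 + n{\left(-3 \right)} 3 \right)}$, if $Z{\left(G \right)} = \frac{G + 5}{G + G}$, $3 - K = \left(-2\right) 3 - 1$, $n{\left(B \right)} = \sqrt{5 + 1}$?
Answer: $\frac{272}{29} - \frac{135 \sqrt{6}}{58} \approx 3.6779$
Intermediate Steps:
$n{\left(B \right)} = \sqrt{6}$
$K = 10$ ($K = 3 - \left(\left(-2\right) 3 - 1\right) = 3 - \left(-6 - 1\right) = 3 - -7 = 3 + 7 = 10$)
$Z{\left(G \right)} = \frac{5 + G}{2 G}$
$K - 9 Z{\left(5 + n{\left(-3 \right)} 3 \right)} = 10 - 9 \frac{5 + \left(5 + \sqrt{6} \cdot 3\right)}{2 \left(5 + \sqrt{6} \cdot 3\right)} = 10 - 9 \frac{5 + \left(5 + 3 \sqrt{6}\right)}{2 \left(5 + 3 \sqrt{6}\right)} = 10 - 9 \frac{10 + 3 \sqrt{6}}{2 \left(5 + 3 \sqrt{6}\right)} = 10 - \frac{9 \left(10 + 3 \sqrt{6}\right)}{2 \left(5 + 3 \sqrt{6}\right)}$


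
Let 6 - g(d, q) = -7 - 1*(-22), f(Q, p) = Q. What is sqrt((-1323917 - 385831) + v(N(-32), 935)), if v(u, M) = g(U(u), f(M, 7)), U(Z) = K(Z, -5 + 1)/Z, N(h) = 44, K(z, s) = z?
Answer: 21*I*sqrt(3877) ≈ 1307.6*I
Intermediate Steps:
U(Z) = 1 (U(Z) = Z/Z = 1)
g(d, q) = -9 (g(d, q) = 6 - (-7 - 1*(-22)) = 6 - (-7 + 22) = 6 - 1*15 = 6 - 15 = -9)
v(u, M) = -9
sqrt((-1323917 - 385831) + v(N(-32), 935)) = sqrt((-1323917 - 385831) - 9) = sqrt(-1709748 - 9) = sqrt(-1709757) = 21*I*sqrt(3877)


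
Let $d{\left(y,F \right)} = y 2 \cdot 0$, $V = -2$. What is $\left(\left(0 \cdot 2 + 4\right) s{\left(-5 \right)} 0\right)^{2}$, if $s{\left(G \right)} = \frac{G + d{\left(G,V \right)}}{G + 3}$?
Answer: $0$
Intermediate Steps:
$d{\left(y,F \right)} = 0$ ($d{\left(y,F \right)} = 2 y 0 = 0$)
$s{\left(G \right)} = \frac{G}{3 + G}$ ($s{\left(G \right)} = \frac{G + 0}{G + 3} = \frac{G}{3 + G}$)
$\left(\left(0 \cdot 2 + 4\right) s{\left(-5 \right)} 0\right)^{2} = \left(\left(0 \cdot 2 + 4\right) \left(- \frac{5}{3 - 5}\right) 0\right)^{2} = \left(\left(0 + 4\right) \left(- \frac{5}{-2}\right) 0\right)^{2} = \left(4 \left(\left(-5\right) \left(- \frac{1}{2}\right)\right) 0\right)^{2} = \left(4 \cdot \frac{5}{2} \cdot 0\right)^{2} = \left(10 \cdot 0\right)^{2} = 0^{2} = 0$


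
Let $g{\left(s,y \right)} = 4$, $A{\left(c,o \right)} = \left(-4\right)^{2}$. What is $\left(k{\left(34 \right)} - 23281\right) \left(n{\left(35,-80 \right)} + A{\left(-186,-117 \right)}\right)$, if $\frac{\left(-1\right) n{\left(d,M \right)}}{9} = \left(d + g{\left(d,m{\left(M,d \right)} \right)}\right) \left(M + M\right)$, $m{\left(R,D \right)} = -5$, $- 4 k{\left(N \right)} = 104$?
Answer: $-1309294032$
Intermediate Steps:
$A{\left(c,o \right)} = 16$
$k{\left(N \right)} = -26$ ($k{\left(N \right)} = \left(- \frac{1}{4}\right) 104 = -26$)
$n{\left(d,M \right)} = - 18 M \left(4 + d\right)$ ($n{\left(d,M \right)} = - 9 \left(d + 4\right) \left(M + M\right) = - 9 \left(4 + d\right) 2 M = - 9 \cdot 2 M \left(4 + d\right) = - 18 M \left(4 + d\right)$)
$\left(k{\left(34 \right)} - 23281\right) \left(n{\left(35,-80 \right)} + A{\left(-186,-117 \right)}\right) = \left(-26 - 23281\right) \left(\left(-18\right) \left(-80\right) \left(4 + 35\right) + 16\right) = - 23307 \left(\left(-18\right) \left(-80\right) 39 + 16\right) = - 23307 \left(56160 + 16\right) = \left(-23307\right) 56176 = -1309294032$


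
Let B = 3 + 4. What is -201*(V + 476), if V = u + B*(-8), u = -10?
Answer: -82410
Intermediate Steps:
B = 7
V = -66 (V = -10 + 7*(-8) = -10 - 56 = -66)
-201*(V + 476) = -201*(-66 + 476) = -201*410 = -82410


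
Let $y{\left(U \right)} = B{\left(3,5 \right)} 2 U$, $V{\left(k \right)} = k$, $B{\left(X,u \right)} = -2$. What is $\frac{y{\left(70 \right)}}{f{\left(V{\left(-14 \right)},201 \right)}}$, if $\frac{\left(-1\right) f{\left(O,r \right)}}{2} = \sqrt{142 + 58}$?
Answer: $7 \sqrt{2} \approx 9.8995$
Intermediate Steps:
$f{\left(O,r \right)} = - 20 \sqrt{2}$ ($f{\left(O,r \right)} = - 2 \sqrt{142 + 58} = - 2 \sqrt{200} = - 2 \cdot 10 \sqrt{2} = - 20 \sqrt{2}$)
$y{\left(U \right)} = - 4 U$ ($y{\left(U \right)} = \left(-2\right) 2 U = - 4 U$)
$\frac{y{\left(70 \right)}}{f{\left(V{\left(-14 \right)},201 \right)}} = \frac{\left(-4\right) 70}{\left(-20\right) \sqrt{2}} = - 280 \left(- \frac{\sqrt{2}}{40}\right) = 7 \sqrt{2}$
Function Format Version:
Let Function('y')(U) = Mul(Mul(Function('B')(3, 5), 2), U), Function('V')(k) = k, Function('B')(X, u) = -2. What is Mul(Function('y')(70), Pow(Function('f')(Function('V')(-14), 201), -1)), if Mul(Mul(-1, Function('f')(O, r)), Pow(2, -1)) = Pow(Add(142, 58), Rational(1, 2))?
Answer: Mul(7, Pow(2, Rational(1, 2))) ≈ 9.8995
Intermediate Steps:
Function('f')(O, r) = Mul(-20, Pow(2, Rational(1, 2))) (Function('f')(O, r) = Mul(-2, Pow(Add(142, 58), Rational(1, 2))) = Mul(-2, Pow(200, Rational(1, 2))) = Mul(-2, Mul(10, Pow(2, Rational(1, 2)))) = Mul(-20, Pow(2, Rational(1, 2))))
Function('y')(U) = Mul(-4, U) (Function('y')(U) = Mul(Mul(-2, 2), U) = Mul(-4, U))
Mul(Function('y')(70), Pow(Function('f')(Function('V')(-14), 201), -1)) = Mul(Mul(-4, 70), Pow(Mul(-20, Pow(2, Rational(1, 2))), -1)) = Mul(-280, Mul(Rational(-1, 40), Pow(2, Rational(1, 2)))) = Mul(7, Pow(2, Rational(1, 2)))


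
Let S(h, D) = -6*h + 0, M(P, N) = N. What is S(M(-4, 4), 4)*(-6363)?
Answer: 152712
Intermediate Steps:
S(h, D) = -6*h
S(M(-4, 4), 4)*(-6363) = -6*4*(-6363) = -24*(-6363) = 152712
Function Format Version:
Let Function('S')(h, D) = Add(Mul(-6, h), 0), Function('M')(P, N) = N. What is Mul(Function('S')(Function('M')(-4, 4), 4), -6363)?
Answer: 152712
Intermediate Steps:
Function('S')(h, D) = Mul(-6, h)
Mul(Function('S')(Function('M')(-4, 4), 4), -6363) = Mul(Mul(-6, 4), -6363) = Mul(-24, -6363) = 152712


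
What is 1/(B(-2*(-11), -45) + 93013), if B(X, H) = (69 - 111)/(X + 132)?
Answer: 11/1023140 ≈ 1.0751e-5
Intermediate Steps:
B(X, H) = -42/(132 + X)
1/(B(-2*(-11), -45) + 93013) = 1/(-42/(132 - 2*(-11)) + 93013) = 1/(-42/(132 + 22) + 93013) = 1/(-42/154 + 93013) = 1/(-42*1/154 + 93013) = 1/(-3/11 + 93013) = 1/(1023140/11) = 11/1023140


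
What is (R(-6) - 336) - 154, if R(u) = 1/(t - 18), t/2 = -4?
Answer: -12741/26 ≈ -490.04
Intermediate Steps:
t = -8 (t = 2*(-4) = -8)
R(u) = -1/26 (R(u) = 1/(-8 - 18) = 1/(-26) = -1/26)
(R(-6) - 336) - 154 = (-1/26 - 336) - 154 = -8737/26 - 154 = -12741/26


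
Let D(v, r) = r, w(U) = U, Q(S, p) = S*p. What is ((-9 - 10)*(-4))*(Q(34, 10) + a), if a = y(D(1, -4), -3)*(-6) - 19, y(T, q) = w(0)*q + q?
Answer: 25764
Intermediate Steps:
y(T, q) = q (y(T, q) = 0*q + q = 0 + q = q)
a = -1 (a = -3*(-6) - 19 = 18 - 19 = -1)
((-9 - 10)*(-4))*(Q(34, 10) + a) = ((-9 - 10)*(-4))*(34*10 - 1) = (-19*(-4))*(340 - 1) = 76*339 = 25764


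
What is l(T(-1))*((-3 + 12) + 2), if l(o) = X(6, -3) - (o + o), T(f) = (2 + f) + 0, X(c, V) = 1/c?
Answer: -121/6 ≈ -20.167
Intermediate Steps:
T(f) = 2 + f
l(o) = ⅙ - 2*o (l(o) = 1/6 - (o + o) = ⅙ - 2*o)
l(T(-1))*((-3 + 12) + 2) = (⅙ - 2*(2 - 1))*((-3 + 12) + 2) = (⅙ - 2*1)*(9 + 2) = (⅙ - 2)*11 = -11/6*11 = -121/6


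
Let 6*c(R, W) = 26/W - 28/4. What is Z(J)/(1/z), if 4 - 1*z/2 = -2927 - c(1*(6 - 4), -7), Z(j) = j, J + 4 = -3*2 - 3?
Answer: -533117/7 ≈ -76160.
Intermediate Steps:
c(R, W) = -7/6 + 13/(3*W) (c(R, W) = (26/W - 28/4)/6 = (26/W - 28*¼)/6 = (26/W - 7)/6 = (-7 + 26/W)/6 = -7/6 + 13/(3*W))
J = -13 (J = -4 + (-3*2 - 3) = -4 + (-6 - 3) = -4 - 9 = -13)
z = 41009/7 (z = 8 - 2*(-2927 - (26 - 7*(-7))/(6*(-7))) = 8 - 2*(-2927 - (-1)*(26 + 49)/(6*7)) = 8 - 2*(-2927 - (-1)*75/(6*7)) = 8 - 2*(-2927 - 1*(-25/14)) = 8 - 2*(-2927 + 25/14) = 8 - 2*(-40953/14) = 8 + 40953/7 = 41009/7 ≈ 5858.4)
Z(J)/(1/z) = -13/(1/(41009/7)) = -13/7/41009 = -13*41009/7 = -533117/7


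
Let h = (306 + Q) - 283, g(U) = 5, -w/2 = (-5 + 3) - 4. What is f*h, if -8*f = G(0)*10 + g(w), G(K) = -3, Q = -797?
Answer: -9675/4 ≈ -2418.8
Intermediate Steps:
w = 12 (w = -2*((-5 + 3) - 4) = -2*(-2 - 4) = -2*(-6) = 12)
h = -774 (h = (306 - 797) - 283 = -491 - 283 = -774)
f = 25/8 (f = -(-3*10 + 5)/8 = -(-30 + 5)/8 = -1/8*(-25) = 25/8 ≈ 3.1250)
f*h = (25/8)*(-774) = -9675/4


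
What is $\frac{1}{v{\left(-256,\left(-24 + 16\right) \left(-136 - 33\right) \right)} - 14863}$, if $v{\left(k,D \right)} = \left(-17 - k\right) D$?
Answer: $\frac{1}{308265} \approx 3.244 \cdot 10^{-6}$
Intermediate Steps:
$v{\left(k,D \right)} = D \left(-17 - k\right)$
$\frac{1}{v{\left(-256,\left(-24 + 16\right) \left(-136 - 33\right) \right)} - 14863} = \frac{1}{- \left(-24 + 16\right) \left(-136 - 33\right) \left(17 - 256\right) - 14863} = \frac{1}{\left(-1\right) \left(\left(-8\right) \left(-169\right)\right) \left(-239\right) - 14863} = \frac{1}{\left(-1\right) 1352 \left(-239\right) - 14863} = \frac{1}{323128 - 14863} = \frac{1}{308265}$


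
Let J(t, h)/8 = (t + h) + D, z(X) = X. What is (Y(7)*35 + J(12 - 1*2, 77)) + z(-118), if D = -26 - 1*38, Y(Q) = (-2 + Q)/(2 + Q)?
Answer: 769/9 ≈ 85.444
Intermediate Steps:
Y(Q) = (-2 + Q)/(2 + Q)
D = -64 (D = -26 - 38 = -64)
J(t, h) = -512 + 8*h + 8*t (J(t, h) = 8*((t + h) - 64) = 8*((h + t) - 64) = 8*(-64 + h + t) = -512 + 8*h + 8*t)
(Y(7)*35 + J(12 - 1*2, 77)) + z(-118) = (((-2 + 7)/(2 + 7))*35 + (-512 + 8*77 + 8*(12 - 1*2))) - 118 = ((5/9)*35 + (-512 + 616 + 8*(12 - 2))) - 118 = (((1/9)*5)*35 + (-512 + 616 + 8*10)) - 118 = ((5/9)*35 + (-512 + 616 + 80)) - 118 = (175/9 + 184) - 118 = 1831/9 - 118 = 769/9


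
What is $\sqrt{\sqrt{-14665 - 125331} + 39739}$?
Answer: $\sqrt{39739 + 2 i \sqrt{34999}} \approx 199.35 + 0.9385 i$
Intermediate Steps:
$\sqrt{\sqrt{-14665 - 125331} + 39739} = \sqrt{\sqrt{-139996} + 39739} = \sqrt{2 i \sqrt{34999} + 39739} = \sqrt{39739 + 2 i \sqrt{34999}}$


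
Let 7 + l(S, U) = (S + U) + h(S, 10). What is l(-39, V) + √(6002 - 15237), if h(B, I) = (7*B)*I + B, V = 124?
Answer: -2691 + I*√9235 ≈ -2691.0 + 96.099*I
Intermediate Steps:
h(B, I) = B + 7*B*I (h(B, I) = 7*B*I + B = B + 7*B*I)
l(S, U) = -7 + U + 72*S (l(S, U) = -7 + ((S + U) + S*(1 + 7*10)) = -7 + ((S + U) + S*(1 + 70)) = -7 + ((S + U) + S*71) = -7 + ((S + U) + 71*S) = -7 + (U + 72*S) = -7 + U + 72*S)
l(-39, V) + √(6002 - 15237) = (-7 + 124 + 72*(-39)) + √(6002 - 15237) = (-7 + 124 - 2808) + √(-9235) = -2691 + I*√9235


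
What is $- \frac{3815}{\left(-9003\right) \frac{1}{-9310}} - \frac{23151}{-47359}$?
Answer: $- \frac{1681871957897}{426373077} \approx -3944.6$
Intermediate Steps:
$- \frac{3815}{\left(-9003\right) \frac{1}{-9310}} - \frac{23151}{-47359} = - \frac{3815}{\left(-9003\right) \left(- \frac{1}{9310}\right)} - - \frac{23151}{47359} = - \frac{3815}{\frac{9003}{9310}} + \frac{23151}{47359} = \left(-3815\right) \frac{9310}{9003} + \frac{23151}{47359} = - \frac{35517650}{9003} + \frac{23151}{47359} = - \frac{1681871957897}{426373077}$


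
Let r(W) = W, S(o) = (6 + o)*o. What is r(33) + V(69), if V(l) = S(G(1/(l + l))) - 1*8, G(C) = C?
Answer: 476929/19044 ≈ 25.044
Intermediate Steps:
S(o) = o*(6 + o)
V(l) = -8 + (6 + 1/(2*l))/(2*l) (V(l) = (6 + 1/(l + l))/(l + l) - 1*8 = (6 + 1/(2*l))/((2*l)) - 8 = (1/(2*l))*(6 + 1/(2*l)) - 8 = (6 + 1/(2*l))/(2*l) - 8 = -8 + (6 + 1/(2*l))/(2*l))
r(33) + V(69) = 33 + (-8 + 3/69 + (1/4)/69**2) = 33 + (-8 + 3*(1/69) + (1/4)*(1/4761)) = 33 + (-8 + 1/23 + 1/19044) = 33 - 151523/19044 = 476929/19044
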